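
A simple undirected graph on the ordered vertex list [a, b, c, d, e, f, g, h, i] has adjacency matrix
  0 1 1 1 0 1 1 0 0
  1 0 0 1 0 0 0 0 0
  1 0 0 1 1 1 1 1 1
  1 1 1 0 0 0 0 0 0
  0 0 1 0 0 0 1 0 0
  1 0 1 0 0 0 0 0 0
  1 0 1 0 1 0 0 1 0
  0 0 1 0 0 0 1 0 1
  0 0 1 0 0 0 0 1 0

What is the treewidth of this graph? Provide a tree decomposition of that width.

Each bag holds 3 vertices, so the decomposition has width 2, which upper-bounds the treewidth. For the lower bound, the 3 vertices {a, c, d} are pairwise adjacent, and any tree decomposition puts a clique entirely inside one bag — forcing width ≥ 2. Hence tw(G) = 2 exactly.

Treewidth 2.
One optimal decomposition is:
Bags: B1 = {a, c, g}  B2 = {c, g, h}  B3 = {a, c, f}  B4 = {c, e, g}  B5 = {c, h, i}  B6 = {a, c, d}  B7 = {a, b, d}
Tree: B1–B2, B1–B3, B2–B4, B2–B5, B1–B6, B6–B7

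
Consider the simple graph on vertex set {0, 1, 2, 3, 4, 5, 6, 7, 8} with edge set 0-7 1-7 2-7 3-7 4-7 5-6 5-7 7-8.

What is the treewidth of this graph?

A width-1 tree decomposition is:
Bags: B1 = {5, 7}  B2 = {5, 6}  B3 = {7, 8}  B4 = {3, 7}  B5 = {0, 7}  B6 = {2, 7}  B7 = {1, 7}  B8 = {4, 7}
Tree: B1–B2, B1–B3, B3–B4, B3–B5, B4–B6, B3–B7, B6–B8
The largest bag has 2 vertices, giving width 1; this decomposition certifies tw(G) ≤ 1. Any graph with an edge has treewidth ≥ 1, and G has the edge 7–5. Combining the bounds, tw(G) = 1.

1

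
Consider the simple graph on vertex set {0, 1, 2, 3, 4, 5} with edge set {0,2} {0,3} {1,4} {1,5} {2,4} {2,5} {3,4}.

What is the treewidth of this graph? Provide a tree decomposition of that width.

The largest bag has 3 vertices, giving width 2; this decomposition certifies tw(G) ≤ 2. The edges 0–3–4–2–0 form a cycle, so G is not a tree and its treewidth is at least 2. Combining the bounds, tw(G) = 2.

Treewidth 2.
One optimal decomposition is:
Bags: B1 = {0, 2, 3}  B2 = {2, 3, 4}  B3 = {2, 4, 5}  B4 = {1, 4, 5}
Tree: B1–B2, B2–B3, B3–B4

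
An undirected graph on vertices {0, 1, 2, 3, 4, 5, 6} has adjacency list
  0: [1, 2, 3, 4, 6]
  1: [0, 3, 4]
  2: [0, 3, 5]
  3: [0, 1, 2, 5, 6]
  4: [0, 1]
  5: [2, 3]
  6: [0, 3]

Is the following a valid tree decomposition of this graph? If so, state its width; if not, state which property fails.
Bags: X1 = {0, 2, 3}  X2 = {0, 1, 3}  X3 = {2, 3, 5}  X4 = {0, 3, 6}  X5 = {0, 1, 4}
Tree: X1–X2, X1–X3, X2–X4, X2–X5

Every vertex of G appears in some bag (union = {0, 1, 2, 3, 4, 5, 6}); every edge is covered by a bag; and for each vertex v the set of bags containing v is connected in the bag tree. The decomposition is therefore valid. The largest bag has 3 vertices, so the width is 2.

Yes; width 2.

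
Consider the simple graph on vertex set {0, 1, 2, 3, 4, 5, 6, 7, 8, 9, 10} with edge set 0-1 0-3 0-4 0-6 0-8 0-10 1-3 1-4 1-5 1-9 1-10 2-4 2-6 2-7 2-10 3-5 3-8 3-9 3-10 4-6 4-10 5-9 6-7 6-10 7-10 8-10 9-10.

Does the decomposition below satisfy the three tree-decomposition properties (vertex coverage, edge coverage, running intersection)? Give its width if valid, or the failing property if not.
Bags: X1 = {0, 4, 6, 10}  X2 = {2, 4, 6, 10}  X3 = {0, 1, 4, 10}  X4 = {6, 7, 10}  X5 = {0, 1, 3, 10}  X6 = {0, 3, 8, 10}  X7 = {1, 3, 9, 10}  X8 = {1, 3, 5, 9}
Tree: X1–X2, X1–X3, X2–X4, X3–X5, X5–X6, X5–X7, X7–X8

No — edge (2,7) lies in no bag.

A tree decomposition must satisfy three properties: every vertex lies in some bag; for every edge, both endpoints lie together in some bag; and for every vertex, the bags containing it form a connected subtree. Here edge (2,7) lies in no bag, so the decomposition is invalid.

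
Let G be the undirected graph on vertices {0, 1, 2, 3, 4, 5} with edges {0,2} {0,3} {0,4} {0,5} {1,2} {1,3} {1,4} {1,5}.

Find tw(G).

2

A width-2 tree decomposition is:
Bags: B1 = {0, 1, 5}  B2 = {0, 1, 2}  B3 = {0, 1, 4}  B4 = {0, 1, 3}
Tree: B1–B2, B2–B3, B3–B4
Each bag holds 3 vertices, so the decomposition has width 2, which upper-bounds the treewidth. For the lower bound, G contains the cycle 0–5–1–2–0, so G is not a forest; only forests have treewidth ≤ 1, hence tw(G) ≥ 2. Combining the bounds, tw(G) = 2.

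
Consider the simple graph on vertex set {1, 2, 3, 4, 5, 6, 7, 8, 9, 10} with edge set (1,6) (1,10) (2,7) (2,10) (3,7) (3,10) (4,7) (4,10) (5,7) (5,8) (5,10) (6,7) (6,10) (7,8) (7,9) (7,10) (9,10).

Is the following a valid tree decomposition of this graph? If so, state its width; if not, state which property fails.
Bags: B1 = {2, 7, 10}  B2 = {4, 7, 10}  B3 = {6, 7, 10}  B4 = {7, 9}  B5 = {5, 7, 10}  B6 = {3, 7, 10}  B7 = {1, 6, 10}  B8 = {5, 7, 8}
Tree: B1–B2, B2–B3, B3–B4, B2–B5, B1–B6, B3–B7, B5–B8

No — edge (10,9) lies in no bag.

A tree decomposition must satisfy three properties: every vertex lies in some bag; for every edge, both endpoints lie together in some bag; and for every vertex, the bags containing it form a connected subtree. Here edge (10,9) lies in no bag, so the decomposition is invalid.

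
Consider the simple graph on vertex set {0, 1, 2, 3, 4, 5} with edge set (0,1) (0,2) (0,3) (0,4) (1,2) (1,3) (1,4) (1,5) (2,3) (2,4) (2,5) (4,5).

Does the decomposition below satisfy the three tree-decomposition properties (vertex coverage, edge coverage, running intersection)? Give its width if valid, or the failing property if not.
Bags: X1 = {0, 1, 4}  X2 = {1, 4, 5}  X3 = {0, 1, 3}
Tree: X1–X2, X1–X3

No — vertex 2 appears in no bag.

A tree decomposition must satisfy three properties: every vertex lies in some bag; for every edge, both endpoints lie together in some bag; and for every vertex, the bags containing it form a connected subtree. Here vertex 2 appears in no bag, so the decomposition is invalid.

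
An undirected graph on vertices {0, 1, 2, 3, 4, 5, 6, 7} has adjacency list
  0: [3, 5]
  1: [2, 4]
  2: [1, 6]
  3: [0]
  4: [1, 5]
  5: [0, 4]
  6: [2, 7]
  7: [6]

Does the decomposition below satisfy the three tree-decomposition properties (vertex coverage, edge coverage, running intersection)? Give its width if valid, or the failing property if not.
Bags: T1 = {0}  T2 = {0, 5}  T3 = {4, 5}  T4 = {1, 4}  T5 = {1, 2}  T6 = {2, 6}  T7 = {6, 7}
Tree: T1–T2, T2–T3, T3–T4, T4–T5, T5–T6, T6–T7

A tree decomposition must satisfy three properties: every vertex lies in some bag; for every edge, both endpoints lie together in some bag; and for every vertex, the bags containing it form a connected subtree. Here vertex 3 appears in no bag, so the decomposition is invalid.

No — vertex 3 appears in no bag.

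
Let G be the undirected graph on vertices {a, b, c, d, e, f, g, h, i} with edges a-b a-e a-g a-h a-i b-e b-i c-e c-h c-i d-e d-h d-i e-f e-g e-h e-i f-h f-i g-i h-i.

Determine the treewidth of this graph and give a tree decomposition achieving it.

Treewidth 3.
One such decomposition:
Bags: B1 = {a, e, h, i}  B2 = {a, b, e, i}  B3 = {c, e, h, i}  B4 = {d, e, h, i}  B5 = {a, e, g, i}  B6 = {e, f, h, i}
Tree: B1–B2, B1–B3, B1–B4, B2–B5, B1–B6

Each bag holds 4 vertices, so the decomposition has width 3, which upper-bounds the treewidth. On the other hand G contains the 4-clique {a, e, g, i}. A clique must lie in a single bag of any decomposition, so no decomposition can have width below 3. Hence tw(G) = 3 exactly.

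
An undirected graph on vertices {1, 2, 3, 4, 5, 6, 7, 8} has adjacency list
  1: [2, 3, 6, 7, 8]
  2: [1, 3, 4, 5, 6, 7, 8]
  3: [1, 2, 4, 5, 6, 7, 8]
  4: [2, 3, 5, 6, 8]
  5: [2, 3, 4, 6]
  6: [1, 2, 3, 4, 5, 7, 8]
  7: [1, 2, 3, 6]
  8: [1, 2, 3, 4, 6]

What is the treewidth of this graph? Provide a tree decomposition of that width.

Every bag has size at most 5, so the width is 5 − 1 = 4 and tw(G) ≤ 4. On the other hand G contains the 5-clique {1, 2, 3, 6, 8}. A clique must lie in a single bag of any decomposition, so no decomposition can have width below 4. The upper and lower bounds meet at 4, so that is the treewidth.

Treewidth 4.
Bags: B1 = {2, 3, 4, 6, 8}  B2 = {1, 2, 3, 6, 8}  B3 = {1, 2, 3, 6, 7}  B4 = {2, 3, 4, 5, 6}
Tree: B1–B2, B2–B3, B1–B4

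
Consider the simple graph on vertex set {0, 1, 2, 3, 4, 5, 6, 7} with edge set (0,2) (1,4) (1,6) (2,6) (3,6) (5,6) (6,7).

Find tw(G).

A width-1 tree decomposition is:
Bags: B1 = {3, 6}  B2 = {6, 7}  B3 = {2, 6}  B4 = {0, 2}  B5 = {5, 6}  B6 = {1, 6}  B7 = {1, 4}
Tree: B1–B2, B2–B3, B3–B4, B2–B5, B3–B6, B6–B7
Each bag holds 2 vertices, so the decomposition has width 1, which upper-bounds the treewidth. Since G has at least one edge (e.g. 3–6), it is not an edgeless graph, so tw(G) ≥ 1. The upper and lower bounds meet at 1, so that is the treewidth.

1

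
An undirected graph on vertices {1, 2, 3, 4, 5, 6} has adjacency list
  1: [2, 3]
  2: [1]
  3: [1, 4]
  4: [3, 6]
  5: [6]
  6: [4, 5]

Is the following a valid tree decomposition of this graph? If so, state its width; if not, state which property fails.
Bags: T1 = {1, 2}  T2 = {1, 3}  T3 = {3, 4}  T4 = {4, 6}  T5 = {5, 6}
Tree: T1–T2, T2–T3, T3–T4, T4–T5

Yes; width 1.

Every vertex of G appears in some bag (union = {1, 2, 3, 4, 5, 6}); every edge is covered by a bag; and for each vertex v the set of bags containing v is connected in the bag tree. The decomposition is therefore valid. The largest bag has 2 vertices, so the width is 1.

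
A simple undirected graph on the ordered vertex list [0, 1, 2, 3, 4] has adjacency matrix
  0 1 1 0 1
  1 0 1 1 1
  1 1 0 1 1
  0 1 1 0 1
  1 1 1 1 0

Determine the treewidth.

3

A width-3 tree decomposition is:
Bags: B1 = {1, 2, 3, 4}  B2 = {0, 1, 2, 4}
Tree: B1–B2
Each bag holds 4 vertices, so the decomposition has width 3, which upper-bounds the treewidth. For the lower bound, the 4 vertices {0, 1, 2, 4} are pairwise adjacent, and any tree decomposition puts a clique entirely inside one bag — forcing width ≥ 3. Therefore the treewidth is 3.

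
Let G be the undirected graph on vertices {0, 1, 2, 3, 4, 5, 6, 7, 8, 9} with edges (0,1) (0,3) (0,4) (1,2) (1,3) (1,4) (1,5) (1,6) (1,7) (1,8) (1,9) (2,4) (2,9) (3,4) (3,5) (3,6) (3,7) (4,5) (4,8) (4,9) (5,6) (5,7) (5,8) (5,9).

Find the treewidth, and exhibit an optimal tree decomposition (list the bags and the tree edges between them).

Every bag has size at most 4, so the width is 4 − 1 = 3 and tw(G) ≤ 3. For the lower bound, the 4 vertices {0, 1, 3, 4} are pairwise adjacent, and any tree decomposition puts a clique entirely inside one bag — forcing width ≥ 3. Combining the bounds, tw(G) = 3.

Treewidth 3.
One optimal decomposition is:
Bags: B1 = {1, 4, 5, 9}  B2 = {1, 3, 4, 5}  B3 = {1, 3, 5, 7}  B4 = {1, 4, 5, 8}  B5 = {0, 1, 3, 4}  B6 = {1, 2, 4, 9}  B7 = {1, 3, 5, 6}
Tree: B1–B2, B2–B3, B1–B4, B2–B5, B1–B6, B2–B7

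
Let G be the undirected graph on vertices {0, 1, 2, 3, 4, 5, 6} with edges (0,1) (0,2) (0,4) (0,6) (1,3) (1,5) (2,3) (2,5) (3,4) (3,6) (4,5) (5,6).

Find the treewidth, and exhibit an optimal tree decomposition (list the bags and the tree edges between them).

Each bag holds 4 vertices, so the decomposition has width 3, which upper-bounds the treewidth. For the lower bound: the 4 vertex sets {3,6}, {1,5}, {0}, {4} are disjoint, each induces a connected subgraph, and every pair is joined by at least one edge of G. Contracting each set to a single vertex therefore yields K_{4} as a minor, and since treewidth is minor-monotone, tw(G) ≥ tw(K_{4}) = 3. Hence tw(G) = 3 exactly.

Treewidth 3.
Bags: B1 = {0, 3, 5, 6}  B2 = {0, 1, 3, 5}  B3 = {0, 3, 4, 5}  B4 = {0, 2, 3, 5}
Tree: B1–B2, B2–B3, B3–B4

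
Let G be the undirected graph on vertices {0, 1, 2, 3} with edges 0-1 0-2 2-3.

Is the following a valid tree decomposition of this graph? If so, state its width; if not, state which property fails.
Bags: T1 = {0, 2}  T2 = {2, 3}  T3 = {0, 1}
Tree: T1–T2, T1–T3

Checking the three conditions: (i) the bags cover all of {0, 1, 2, 3}; (ii) for each edge, some bag contains both endpoints; (iii) the bags containing any fixed vertex form a subtree. All hold, so the decomposition is valid with width 2 − 1 = 1.

Yes; width 1.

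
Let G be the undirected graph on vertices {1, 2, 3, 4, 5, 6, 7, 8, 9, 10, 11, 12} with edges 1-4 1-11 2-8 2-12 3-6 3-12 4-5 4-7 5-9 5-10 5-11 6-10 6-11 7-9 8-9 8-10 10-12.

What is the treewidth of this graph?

A width-3 tree decomposition is:
Bags: B1 = {1, 4, 7, 9}  B2 = {1, 4, 5, 9}  B3 = {1, 5, 9, 11}  B4 = {5, 8, 9, 11}  B5 = {5, 8, 10, 11}  B6 = {6, 8, 10, 11}  B7 = {2, 6, 8, 10}  B8 = {2, 6, 10, 12}  B9 = {2, 3, 6, 12}
Tree: B1–B2, B2–B3, B3–B4, B4–B5, B5–B6, B6–B7, B7–B8, B8–B9
Every bag has size at most 4, so the width is 4 − 1 = 3 and tw(G) ≤ 3. For the lower bound: the 4 vertex sets {1,4,7}, {9}, {5}, {6,8,10,11} are disjoint, each induces a connected subgraph, and every pair is joined by at least one edge of G. Contracting each set to a single vertex therefore yields K_{4} as a minor, and since treewidth is minor-monotone, tw(G) ≥ tw(K_{4}) = 3. Hence tw(G) = 3 exactly.

3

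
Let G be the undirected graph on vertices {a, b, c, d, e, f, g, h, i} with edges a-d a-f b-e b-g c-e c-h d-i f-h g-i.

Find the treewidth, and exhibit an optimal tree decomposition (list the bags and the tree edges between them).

Every bag has size at most 3, so the width is 3 − 1 = 2 and tw(G) ≤ 2. For the lower bound, G contains the cycle b–g–i–d–a–f–h–c–e–b, so G is not a forest; only forests have treewidth ≤ 1, hence tw(G) ≥ 2. Hence tw(G) = 2 exactly.

Treewidth 2.
One optimal decomposition is:
Bags: B1 = {b, g, i}  B2 = {b, d, i}  B3 = {a, b, d}  B4 = {a, b, f}  B5 = {b, f, h}  B6 = {b, c, h}  B7 = {b, c, e}
Tree: B1–B2, B2–B3, B3–B4, B4–B5, B5–B6, B6–B7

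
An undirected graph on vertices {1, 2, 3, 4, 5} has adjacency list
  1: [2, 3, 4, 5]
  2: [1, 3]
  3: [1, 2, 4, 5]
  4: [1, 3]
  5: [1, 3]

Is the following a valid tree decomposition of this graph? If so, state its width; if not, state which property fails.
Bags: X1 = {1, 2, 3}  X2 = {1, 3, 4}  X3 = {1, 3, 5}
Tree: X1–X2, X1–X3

Every vertex of G appears in some bag (union = {1, 2, 3, 4, 5}); every edge is covered by a bag; and for each vertex v the set of bags containing v is connected in the bag tree. The decomposition is therefore valid. The largest bag has 3 vertices, so the width is 2.

Yes; width 2.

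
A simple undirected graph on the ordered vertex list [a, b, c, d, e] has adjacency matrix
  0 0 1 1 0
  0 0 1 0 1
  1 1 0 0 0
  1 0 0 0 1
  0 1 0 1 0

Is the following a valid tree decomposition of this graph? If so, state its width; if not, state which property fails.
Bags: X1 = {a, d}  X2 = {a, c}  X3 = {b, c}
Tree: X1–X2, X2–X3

A tree decomposition must satisfy three properties: every vertex lies in some bag; for every edge, both endpoints lie together in some bag; and for every vertex, the bags containing it form a connected subtree. Here vertex e appears in no bag, so the decomposition is invalid.

No — vertex e appears in no bag.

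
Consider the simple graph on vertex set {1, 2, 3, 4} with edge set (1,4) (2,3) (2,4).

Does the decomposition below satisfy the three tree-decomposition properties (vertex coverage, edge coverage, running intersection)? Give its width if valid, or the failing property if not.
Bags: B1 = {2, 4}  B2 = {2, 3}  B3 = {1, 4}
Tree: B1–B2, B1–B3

Yes; width 1.

Vertex coverage: the bags together contain {1, 2, 3, 4}, the full vertex set. Edge coverage: each edge of G has both endpoints in at least one bag. Running intersection: for every vertex, the bags containing it form a connected subtree. All three properties hold, so this is a valid tree decomposition of width max|bag| − 1 = 1, and hence tw(G) ≤ 1.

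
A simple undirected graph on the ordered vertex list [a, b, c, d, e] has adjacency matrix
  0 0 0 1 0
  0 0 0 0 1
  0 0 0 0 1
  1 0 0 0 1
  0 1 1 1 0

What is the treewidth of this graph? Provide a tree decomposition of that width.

Treewidth 1.
One such decomposition:
Bags: B1 = {d, e}  B2 = {c, e}  B3 = {a, d}  B4 = {b, e}
Tree: B1–B2, B1–B3, B1–B4

The largest bag has 2 vertices, giving width 1; this decomposition certifies tw(G) ≤ 1. G has an edge, so its treewidth is at least 1. Combining the bounds, tw(G) = 1.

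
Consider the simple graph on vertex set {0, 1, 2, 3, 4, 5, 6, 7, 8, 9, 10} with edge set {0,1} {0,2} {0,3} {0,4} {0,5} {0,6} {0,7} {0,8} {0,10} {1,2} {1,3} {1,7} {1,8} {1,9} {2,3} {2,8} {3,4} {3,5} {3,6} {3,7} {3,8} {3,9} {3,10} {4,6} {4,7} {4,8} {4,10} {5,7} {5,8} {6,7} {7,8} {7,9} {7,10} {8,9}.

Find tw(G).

4

A width-4 tree decomposition is:
Bags: B1 = {0, 1, 2, 3, 8}  B2 = {0, 1, 3, 7, 8}  B3 = {0, 3, 4, 7, 8}  B4 = {0, 3, 4, 6, 7}  B5 = {0, 3, 5, 7, 8}  B6 = {1, 3, 7, 8, 9}  B7 = {0, 3, 4, 7, 10}
Tree: B1–B2, B2–B3, B3–B4, B2–B5, B2–B6, B3–B7
The largest bag has 5 vertices, giving width 4; this decomposition certifies tw(G) ≤ 4. On the other hand G contains the 5-clique {0, 1, 2, 3, 8}. A clique must lie in a single bag of any decomposition, so no decomposition can have width below 4. Hence tw(G) = 4 exactly.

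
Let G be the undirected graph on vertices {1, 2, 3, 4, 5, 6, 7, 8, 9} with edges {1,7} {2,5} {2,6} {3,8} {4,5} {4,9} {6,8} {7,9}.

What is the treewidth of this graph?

A width-1 tree decomposition is:
Bags: B1 = {1, 7}  B2 = {7, 9}  B3 = {4, 9}  B4 = {4, 5}  B5 = {2, 5}  B6 = {2, 6}  B7 = {6, 8}  B8 = {3, 8}
Tree: B1–B2, B2–B3, B3–B4, B4–B5, B5–B6, B6–B7, B7–B8
The largest bag has 2 vertices, giving width 1; this decomposition certifies tw(G) ≤ 1. G has an edge, so its treewidth is at least 1. The upper and lower bounds meet at 1, so that is the treewidth.

1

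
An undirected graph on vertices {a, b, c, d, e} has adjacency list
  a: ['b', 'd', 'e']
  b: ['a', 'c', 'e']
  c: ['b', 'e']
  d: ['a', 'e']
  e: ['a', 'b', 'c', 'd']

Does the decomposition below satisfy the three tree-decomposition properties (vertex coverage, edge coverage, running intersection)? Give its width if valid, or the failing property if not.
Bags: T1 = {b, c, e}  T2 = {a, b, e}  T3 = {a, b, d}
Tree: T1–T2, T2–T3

No — edge (e,d) lies in no bag.

A tree decomposition must satisfy three properties: every vertex lies in some bag; for every edge, both endpoints lie together in some bag; and for every vertex, the bags containing it form a connected subtree. Here edge (e,d) lies in no bag, so the decomposition is invalid.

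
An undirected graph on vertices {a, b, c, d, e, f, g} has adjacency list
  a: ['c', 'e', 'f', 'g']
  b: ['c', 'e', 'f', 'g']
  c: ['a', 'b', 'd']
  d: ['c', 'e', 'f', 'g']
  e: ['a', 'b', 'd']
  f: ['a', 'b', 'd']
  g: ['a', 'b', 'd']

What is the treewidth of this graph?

A width-3 tree decomposition is:
Bags: B1 = {a, b, d, f}  B2 = {a, b, c, d}  B3 = {a, b, d, e}  B4 = {a, b, d, g}
Tree: B1–B2, B2–B3, B3–B4
Every bag has size at most 4, so the width is 4 − 1 = 3 and tw(G) ≤ 3. For the lower bound: the 4 vertex sets {a,f}, {c,d}, {b}, {e} are disjoint, each induces a connected subgraph, and every pair is joined by at least one edge of G. Contracting each set to a single vertex therefore yields K_{4} as a minor, and since treewidth is minor-monotone, tw(G) ≥ tw(K_{4}) = 3. Hence tw(G) = 3 exactly.

3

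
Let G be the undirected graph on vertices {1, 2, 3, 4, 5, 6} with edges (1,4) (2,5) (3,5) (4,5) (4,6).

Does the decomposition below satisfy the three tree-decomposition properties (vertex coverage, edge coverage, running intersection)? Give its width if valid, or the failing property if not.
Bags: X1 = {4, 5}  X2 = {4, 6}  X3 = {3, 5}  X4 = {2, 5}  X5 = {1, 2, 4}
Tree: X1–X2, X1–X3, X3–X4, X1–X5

A tree decomposition must satisfy three properties: every vertex lies in some bag; for every edge, both endpoints lie together in some bag; and for every vertex, the bags containing it form a connected subtree. Here bags containing vertex 2 are not connected in the tree, so the decomposition is invalid.

No — bags containing vertex 2 are not connected in the tree.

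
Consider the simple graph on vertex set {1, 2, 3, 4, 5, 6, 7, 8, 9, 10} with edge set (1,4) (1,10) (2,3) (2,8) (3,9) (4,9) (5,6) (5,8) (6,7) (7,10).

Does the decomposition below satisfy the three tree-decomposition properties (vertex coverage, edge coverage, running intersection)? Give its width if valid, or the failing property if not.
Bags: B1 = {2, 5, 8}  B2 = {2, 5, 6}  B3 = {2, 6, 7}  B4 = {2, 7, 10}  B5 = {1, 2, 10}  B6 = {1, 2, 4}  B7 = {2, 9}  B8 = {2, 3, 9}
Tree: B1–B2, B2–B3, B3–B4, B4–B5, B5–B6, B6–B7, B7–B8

A tree decomposition must satisfy three properties: every vertex lies in some bag; for every edge, both endpoints lie together in some bag; and for every vertex, the bags containing it form a connected subtree. Here edge (4,9) lies in no bag, so the decomposition is invalid.

No — edge (4,9) lies in no bag.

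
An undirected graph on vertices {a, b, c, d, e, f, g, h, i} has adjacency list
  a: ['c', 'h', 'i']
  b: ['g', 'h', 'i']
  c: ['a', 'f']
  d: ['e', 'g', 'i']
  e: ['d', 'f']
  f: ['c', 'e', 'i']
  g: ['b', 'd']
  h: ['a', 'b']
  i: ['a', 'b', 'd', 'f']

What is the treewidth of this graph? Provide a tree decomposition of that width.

Treewidth 3.
One such decomposition:
Bags: B1 = {b, d, g, h}  B2 = {b, d, h, i}  B3 = {a, d, h, i}  B4 = {a, d, e, i}  B5 = {a, e, f, i}  B6 = {a, c, e, f}
Tree: B1–B2, B2–B3, B3–B4, B4–B5, B5–B6

The largest bag has 4 vertices, giving width 3; this decomposition certifies tw(G) ≤ 3. For the lower bound: the 4 vertex sets {b,g,h}, {d}, {i}, {a,c,e,f} are disjoint, each induces a connected subgraph, and every pair is joined by at least one edge of G. Contracting each set to a single vertex therefore yields K_{4} as a minor, and since treewidth is minor-monotone, tw(G) ≥ tw(K_{4}) = 3. Therefore the treewidth is 3.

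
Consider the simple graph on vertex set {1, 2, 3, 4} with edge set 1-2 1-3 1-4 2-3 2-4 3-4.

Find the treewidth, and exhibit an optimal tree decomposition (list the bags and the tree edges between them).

A single bag containing all 4 vertices is trivially a valid decomposition of width 3. For the lower bound, the 4 vertices {1, 2, 3, 4} are pairwise adjacent, and any tree decomposition puts a clique entirely inside one bag — forcing width ≥ 3. Combining the bounds, tw(G) = 3.

Treewidth 3.
Bags: B1 = {1, 2, 3, 4}
Tree: (single bag)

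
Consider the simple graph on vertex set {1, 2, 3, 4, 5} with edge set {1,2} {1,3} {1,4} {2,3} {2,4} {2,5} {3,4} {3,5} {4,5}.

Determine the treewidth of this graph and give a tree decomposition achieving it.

Each bag holds 4 vertices, so the decomposition has width 3, which upper-bounds the treewidth. On the other hand G contains the 4-clique {1, 2, 3, 4}. A clique must lie in a single bag of any decomposition, so no decomposition can have width below 3. Therefore the treewidth is 3.

Treewidth 3.
One optimal decomposition is:
Bags: B1 = {2, 3, 4, 5}  B2 = {1, 2, 3, 4}
Tree: B1–B2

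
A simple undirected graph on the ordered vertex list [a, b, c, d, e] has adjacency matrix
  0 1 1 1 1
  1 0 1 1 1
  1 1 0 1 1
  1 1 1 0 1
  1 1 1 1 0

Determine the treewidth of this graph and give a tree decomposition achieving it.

With just one bag of size 5, the width is 5 − 1 = 4, so tw(G) ≤ 4. For the lower bound, the 5 vertices {a, b, c, d, e} are pairwise adjacent, and any tree decomposition puts a clique entirely inside one bag — forcing width ≥ 4. The upper and lower bounds meet at 4, so that is the treewidth.

Treewidth 4.
Bags: B1 = {a, b, c, d, e}
Tree: (single bag)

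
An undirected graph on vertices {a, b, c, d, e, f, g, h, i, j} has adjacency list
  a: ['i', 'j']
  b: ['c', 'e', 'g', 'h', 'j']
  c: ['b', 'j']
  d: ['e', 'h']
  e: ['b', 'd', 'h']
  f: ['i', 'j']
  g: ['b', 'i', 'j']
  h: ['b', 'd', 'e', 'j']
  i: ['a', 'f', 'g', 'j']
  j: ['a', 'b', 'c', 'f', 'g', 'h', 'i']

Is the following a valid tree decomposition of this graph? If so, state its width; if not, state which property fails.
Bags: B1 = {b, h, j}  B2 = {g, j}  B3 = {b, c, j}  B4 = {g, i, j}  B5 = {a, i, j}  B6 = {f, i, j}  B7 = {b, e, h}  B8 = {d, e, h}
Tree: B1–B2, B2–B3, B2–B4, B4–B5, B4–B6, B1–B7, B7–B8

No — edge (b,g) lies in no bag.

A tree decomposition must satisfy three properties: every vertex lies in some bag; for every edge, both endpoints lie together in some bag; and for every vertex, the bags containing it form a connected subtree. Here edge (b,g) lies in no bag, so the decomposition is invalid.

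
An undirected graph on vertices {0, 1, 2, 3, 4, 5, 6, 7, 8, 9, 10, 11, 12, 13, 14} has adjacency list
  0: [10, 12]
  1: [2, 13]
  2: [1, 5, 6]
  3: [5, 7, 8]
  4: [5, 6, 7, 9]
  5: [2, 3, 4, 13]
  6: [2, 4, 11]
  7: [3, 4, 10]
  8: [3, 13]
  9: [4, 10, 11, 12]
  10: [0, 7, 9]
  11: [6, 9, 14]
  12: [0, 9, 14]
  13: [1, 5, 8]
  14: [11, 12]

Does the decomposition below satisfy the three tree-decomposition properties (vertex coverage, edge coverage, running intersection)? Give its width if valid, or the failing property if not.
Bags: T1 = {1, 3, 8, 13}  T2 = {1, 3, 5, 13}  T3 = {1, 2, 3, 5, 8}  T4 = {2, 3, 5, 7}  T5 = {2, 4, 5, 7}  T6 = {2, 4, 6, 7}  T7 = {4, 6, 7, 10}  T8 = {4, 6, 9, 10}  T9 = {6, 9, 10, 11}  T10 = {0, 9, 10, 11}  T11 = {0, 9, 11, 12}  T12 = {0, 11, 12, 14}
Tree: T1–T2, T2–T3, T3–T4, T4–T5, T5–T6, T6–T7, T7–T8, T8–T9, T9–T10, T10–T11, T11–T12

No — bags containing vertex 8 are not connected in the tree.

A tree decomposition must satisfy three properties: every vertex lies in some bag; for every edge, both endpoints lie together in some bag; and for every vertex, the bags containing it form a connected subtree. Here bags containing vertex 8 are not connected in the tree, so the decomposition is invalid.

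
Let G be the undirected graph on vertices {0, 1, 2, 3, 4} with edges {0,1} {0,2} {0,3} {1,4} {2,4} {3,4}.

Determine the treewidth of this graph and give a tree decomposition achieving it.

The largest bag has 3 vertices, giving width 2; this decomposition certifies tw(G) ≤ 2. For the lower bound, G contains the cycle 2–0–1–4–2, so G is not a forest; only forests have treewidth ≤ 1, hence tw(G) ≥ 2. Combining the bounds, tw(G) = 2.

Treewidth 2.
One such decomposition:
Bags: B1 = {0, 2, 4}  B2 = {0, 1, 4}  B3 = {0, 3, 4}
Tree: B1–B2, B2–B3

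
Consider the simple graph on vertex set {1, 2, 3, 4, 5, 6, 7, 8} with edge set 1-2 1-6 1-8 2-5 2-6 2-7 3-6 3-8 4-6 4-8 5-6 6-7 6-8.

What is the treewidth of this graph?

A width-2 tree decomposition is:
Bags: B1 = {1, 2, 6}  B2 = {1, 6, 8}  B3 = {3, 6, 8}  B4 = {2, 5, 6}  B5 = {2, 6, 7}  B6 = {4, 6, 8}
Tree: B1–B2, B2–B3, B1–B4, B1–B5, B2–B6
The largest bag has 3 vertices, giving width 2; this decomposition certifies tw(G) ≤ 2. Conversely, {1, 6, 8} is a clique of size 3, and the vertices of any clique must share a bag in every tree decomposition; so some bag has ≥ 3 vertices and tw(G) ≥ 2. The upper and lower bounds meet at 2, so that is the treewidth.

2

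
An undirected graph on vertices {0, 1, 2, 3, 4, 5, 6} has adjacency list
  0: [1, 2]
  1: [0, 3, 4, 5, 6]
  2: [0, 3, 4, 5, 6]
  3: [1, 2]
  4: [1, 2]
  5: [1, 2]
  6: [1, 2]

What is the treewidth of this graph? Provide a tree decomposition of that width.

Treewidth 2.
Bags: B1 = {1, 2, 4}  B2 = {1, 2, 5}  B3 = {0, 1, 2}  B4 = {1, 2, 3}  B5 = {1, 2, 6}
Tree: B1–B2, B2–B3, B3–B4, B4–B5

The largest bag has 3 vertices, giving width 2; this decomposition certifies tw(G) ≤ 2. The edges 1–4–2–5–1 form a cycle, so G is not a tree and its treewidth is at least 2. The upper and lower bounds meet at 2, so that is the treewidth.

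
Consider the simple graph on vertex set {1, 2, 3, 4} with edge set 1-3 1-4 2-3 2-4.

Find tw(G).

2

A width-2 tree decomposition is:
Bags: B1 = {1, 3, 4}  B2 = {2, 3, 4}
Tree: B1–B2
Each bag holds 3 vertices, so the decomposition has width 2, which upper-bounds the treewidth. The edges 3–1–4–2–3 form a cycle, so G is not a tree and its treewidth is at least 2. Combining the bounds, tw(G) = 2.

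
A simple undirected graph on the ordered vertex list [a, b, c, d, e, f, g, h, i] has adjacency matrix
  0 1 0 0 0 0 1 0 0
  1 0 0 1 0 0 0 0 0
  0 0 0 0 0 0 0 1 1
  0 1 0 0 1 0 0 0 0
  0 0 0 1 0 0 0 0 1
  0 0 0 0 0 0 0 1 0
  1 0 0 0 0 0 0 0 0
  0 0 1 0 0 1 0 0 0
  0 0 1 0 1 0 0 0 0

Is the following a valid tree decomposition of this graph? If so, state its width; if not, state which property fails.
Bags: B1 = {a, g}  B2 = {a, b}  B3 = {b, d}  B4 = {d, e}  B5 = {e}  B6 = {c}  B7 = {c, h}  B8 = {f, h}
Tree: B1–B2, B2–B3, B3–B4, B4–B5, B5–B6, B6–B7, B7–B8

A tree decomposition must satisfy three properties: every vertex lies in some bag; for every edge, both endpoints lie together in some bag; and for every vertex, the bags containing it form a connected subtree. Here vertex i appears in no bag, so the decomposition is invalid.

No — vertex i appears in no bag.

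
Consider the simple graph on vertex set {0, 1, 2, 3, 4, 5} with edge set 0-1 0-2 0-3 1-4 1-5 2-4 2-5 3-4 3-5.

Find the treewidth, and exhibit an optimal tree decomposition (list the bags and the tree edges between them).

The largest bag has 4 vertices, giving width 3; this decomposition certifies tw(G) ≤ 3. For the lower bound: the 4 vertex sets {1,4}, {0,3}, {2}, {5} are disjoint, each induces a connected subgraph, and every pair is joined by at least one edge of G. Contracting each set to a single vertex therefore yields K_{4} as a minor, and since treewidth is minor-monotone, tw(G) ≥ tw(K_{4}) = 3. The upper and lower bounds meet at 3, so that is the treewidth.

Treewidth 3.
One such decomposition:
Bags: B1 = {1, 2, 3, 4}  B2 = {0, 1, 2, 3}  B3 = {1, 2, 3, 5}
Tree: B1–B2, B2–B3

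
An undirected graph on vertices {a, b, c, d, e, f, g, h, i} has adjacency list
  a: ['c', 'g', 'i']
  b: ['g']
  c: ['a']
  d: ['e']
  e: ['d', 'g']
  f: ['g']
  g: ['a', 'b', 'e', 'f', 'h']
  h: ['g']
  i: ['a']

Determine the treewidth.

A width-1 tree decomposition is:
Bags: B1 = {g, h}  B2 = {f, g}  B3 = {a, g}  B4 = {b, g}  B5 = {a, i}  B6 = {a, c}  B7 = {e, g}  B8 = {d, e}
Tree: B1–B2, B1–B3, B3–B4, B3–B5, B5–B6, B2–B7, B7–B8
Every bag has size at most 2, so the width is 2 − 1 = 1 and tw(G) ≤ 1. Since G has at least one edge (e.g. h–g), it is not an edgeless graph, so tw(G) ≥ 1. Therefore the treewidth is 1.

1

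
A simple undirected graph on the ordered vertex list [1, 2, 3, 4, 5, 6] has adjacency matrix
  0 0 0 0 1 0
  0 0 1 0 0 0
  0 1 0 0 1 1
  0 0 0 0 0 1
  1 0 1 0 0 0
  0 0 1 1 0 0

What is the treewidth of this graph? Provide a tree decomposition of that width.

Treewidth 1.
One such decomposition:
Bags: B1 = {3, 5}  B2 = {2, 3}  B3 = {3, 6}  B4 = {4, 6}  B5 = {1, 5}
Tree: B1–B2, B2–B3, B3–B4, B1–B5

Each bag holds 2 vertices, so the decomposition has width 1, which upper-bounds the treewidth. Any graph with an edge has treewidth ≥ 1, and G has the edge 3–5. Hence tw(G) = 1 exactly.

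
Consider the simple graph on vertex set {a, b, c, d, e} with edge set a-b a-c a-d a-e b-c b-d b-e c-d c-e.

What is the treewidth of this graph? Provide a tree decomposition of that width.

Treewidth 3.
One optimal decomposition is:
Bags: B1 = {a, b, c, e}  B2 = {a, b, c, d}
Tree: B1–B2

Every bag has size at most 4, so the width is 4 − 1 = 3 and tw(G) ≤ 3. Conversely, {a, b, c, d} is a clique of size 4, and the vertices of any clique must share a bag in every tree decomposition; so some bag has ≥ 4 vertices and tw(G) ≥ 3. The upper and lower bounds meet at 3, so that is the treewidth.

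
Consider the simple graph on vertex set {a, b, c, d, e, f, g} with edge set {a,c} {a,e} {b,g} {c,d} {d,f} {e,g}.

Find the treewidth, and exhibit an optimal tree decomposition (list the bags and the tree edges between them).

Treewidth 1.
One optimal decomposition is:
Bags: B1 = {d, f}  B2 = {c, d}  B3 = {a, c}  B4 = {a, e}  B5 = {e, g}  B6 = {b, g}
Tree: B1–B2, B2–B3, B3–B4, B4–B5, B5–B6

The largest bag has 2 vertices, giving width 1; this decomposition certifies tw(G) ≤ 1. G has an edge, so its treewidth is at least 1. Therefore the treewidth is 1.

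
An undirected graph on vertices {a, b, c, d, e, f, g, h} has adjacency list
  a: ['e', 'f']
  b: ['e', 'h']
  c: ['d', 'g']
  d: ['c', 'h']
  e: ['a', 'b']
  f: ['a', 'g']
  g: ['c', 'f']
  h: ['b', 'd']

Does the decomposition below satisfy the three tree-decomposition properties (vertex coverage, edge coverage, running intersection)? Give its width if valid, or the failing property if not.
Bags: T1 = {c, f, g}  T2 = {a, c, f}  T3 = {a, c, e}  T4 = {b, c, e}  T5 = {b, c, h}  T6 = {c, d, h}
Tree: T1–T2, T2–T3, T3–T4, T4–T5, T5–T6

Vertex coverage: the bags together contain {a, b, c, d, e, f, g, h}, the full vertex set. Edge coverage: each edge of G has both endpoints in at least one bag. Running intersection: for every vertex, the bags containing it form a connected subtree. All three properties hold, so this is a valid tree decomposition of width max|bag| − 1 = 2, and hence tw(G) ≤ 2.

Yes; width 2.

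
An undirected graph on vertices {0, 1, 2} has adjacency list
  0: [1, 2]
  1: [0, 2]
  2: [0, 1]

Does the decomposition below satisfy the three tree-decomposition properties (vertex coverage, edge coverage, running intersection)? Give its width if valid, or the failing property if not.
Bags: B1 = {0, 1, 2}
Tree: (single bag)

Every vertex of G appears in some bag (union = {0, 1, 2}); every edge is covered by a bag; and for each vertex v the set of bags containing v is connected in the bag tree. The decomposition is therefore valid. The largest bag has 3 vertices, so the width is 2.

Yes; width 2.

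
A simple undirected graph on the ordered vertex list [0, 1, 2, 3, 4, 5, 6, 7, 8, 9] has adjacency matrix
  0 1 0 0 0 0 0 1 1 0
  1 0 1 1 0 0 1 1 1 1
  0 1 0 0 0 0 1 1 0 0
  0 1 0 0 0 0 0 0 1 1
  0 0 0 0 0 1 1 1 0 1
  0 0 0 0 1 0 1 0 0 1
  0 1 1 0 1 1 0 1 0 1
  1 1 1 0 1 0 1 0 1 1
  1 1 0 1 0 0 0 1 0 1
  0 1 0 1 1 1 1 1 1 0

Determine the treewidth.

3

A width-3 tree decomposition is:
Bags: B1 = {1, 6, 7, 9}  B2 = {1, 7, 8, 9}  B3 = {4, 6, 7, 9}  B4 = {0, 1, 7, 8}  B5 = {1, 3, 8, 9}  B6 = {1, 2, 6, 7}  B7 = {4, 5, 6, 9}
Tree: B1–B2, B1–B3, B2–B4, B2–B5, B1–B6, B3–B7
Every bag has size at most 4, so the width is 4 − 1 = 3 and tw(G) ≤ 3. Conversely, {1, 3, 8, 9} is a clique of size 4, and the vertices of any clique must share a bag in every tree decomposition; so some bag has ≥ 4 vertices and tw(G) ≥ 3. Combining the bounds, tw(G) = 3.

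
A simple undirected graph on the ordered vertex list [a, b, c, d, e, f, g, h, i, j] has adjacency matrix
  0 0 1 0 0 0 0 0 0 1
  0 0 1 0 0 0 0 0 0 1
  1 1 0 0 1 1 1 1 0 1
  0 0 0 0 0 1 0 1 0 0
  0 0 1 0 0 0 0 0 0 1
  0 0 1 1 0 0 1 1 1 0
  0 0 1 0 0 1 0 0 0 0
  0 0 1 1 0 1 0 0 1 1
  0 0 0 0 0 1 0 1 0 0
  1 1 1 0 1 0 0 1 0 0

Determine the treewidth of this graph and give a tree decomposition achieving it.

The largest bag has 3 vertices, giving width 2; this decomposition certifies tw(G) ≤ 2. For the lower bound, the 3 vertices {d, f, h} are pairwise adjacent, and any tree decomposition puts a clique entirely inside one bag — forcing width ≥ 2. The upper and lower bounds meet at 2, so that is the treewidth.

Treewidth 2.
One such decomposition:
Bags: B1 = {d, f, h}  B2 = {c, f, h}  B3 = {c, h, j}  B4 = {c, f, g}  B5 = {a, c, j}  B6 = {c, e, j}  B7 = {b, c, j}  B8 = {f, h, i}
Tree: B1–B2, B2–B3, B2–B4, B3–B5, B3–B6, B5–B7, B2–B8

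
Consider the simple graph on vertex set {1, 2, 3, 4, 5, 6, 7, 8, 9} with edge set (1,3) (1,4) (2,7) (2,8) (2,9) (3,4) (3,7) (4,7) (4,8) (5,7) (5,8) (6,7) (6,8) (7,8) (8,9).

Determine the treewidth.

2

A width-2 tree decomposition is:
Bags: B1 = {3, 4, 7}  B2 = {1, 3, 4}  B3 = {4, 7, 8}  B4 = {2, 7, 8}  B5 = {5, 7, 8}  B6 = {6, 7, 8}  B7 = {2, 8, 9}
Tree: B1–B2, B1–B3, B3–B4, B3–B5, B3–B6, B4–B7
Each bag holds 3 vertices, so the decomposition has width 2, which upper-bounds the treewidth. On the other hand G contains the 3-clique {1, 3, 4}. A clique must lie in a single bag of any decomposition, so no decomposition can have width below 2. The upper and lower bounds meet at 2, so that is the treewidth.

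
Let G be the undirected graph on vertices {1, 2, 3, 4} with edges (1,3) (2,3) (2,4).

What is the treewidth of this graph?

A width-1 tree decomposition is:
Bags: B1 = {2, 4}  B2 = {2, 3}  B3 = {1, 3}
Tree: B1–B2, B2–B3
Each bag holds 2 vertices, so the decomposition has width 1, which upper-bounds the treewidth. Since G has at least one edge (e.g. 4–2), it is not an edgeless graph, so tw(G) ≥ 1. The upper and lower bounds meet at 1, so that is the treewidth.

1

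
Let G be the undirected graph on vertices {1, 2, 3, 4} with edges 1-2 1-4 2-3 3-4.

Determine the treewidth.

A width-2 tree decomposition is:
Bags: B1 = {1, 3, 4}  B2 = {1, 2, 3}
Tree: B1–B2
Every bag has size at most 3, so the width is 3 − 1 = 2 and tw(G) ≤ 2. The edges 3–4–1–2–3 form a cycle, so G is not a tree and its treewidth is at least 2. Hence tw(G) = 2 exactly.

2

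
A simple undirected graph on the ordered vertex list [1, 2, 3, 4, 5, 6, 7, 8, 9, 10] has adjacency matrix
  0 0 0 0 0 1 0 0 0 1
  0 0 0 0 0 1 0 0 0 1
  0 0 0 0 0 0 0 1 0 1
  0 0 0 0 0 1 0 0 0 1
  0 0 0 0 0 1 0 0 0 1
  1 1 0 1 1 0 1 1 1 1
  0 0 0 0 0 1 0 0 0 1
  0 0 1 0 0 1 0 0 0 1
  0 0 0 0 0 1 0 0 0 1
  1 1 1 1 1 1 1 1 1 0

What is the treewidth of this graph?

2

A width-2 tree decomposition is:
Bags: B1 = {2, 6, 10}  B2 = {5, 6, 10}  B3 = {6, 8, 10}  B4 = {3, 8, 10}  B5 = {1, 6, 10}  B6 = {4, 6, 10}  B7 = {6, 7, 10}  B8 = {6, 9, 10}
Tree: B1–B2, B2–B3, B3–B4, B3–B5, B1–B6, B2–B7, B1–B8
Each bag holds 3 vertices, so the decomposition has width 2, which upper-bounds the treewidth. On the other hand G contains the 3-clique {3, 8, 10}. A clique must lie in a single bag of any decomposition, so no decomposition can have width below 2. The upper and lower bounds meet at 2, so that is the treewidth.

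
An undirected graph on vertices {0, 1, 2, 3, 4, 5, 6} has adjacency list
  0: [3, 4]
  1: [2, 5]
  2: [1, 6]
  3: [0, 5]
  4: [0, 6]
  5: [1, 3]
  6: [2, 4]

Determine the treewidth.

2

A width-2 tree decomposition is:
Bags: B1 = {0, 3, 5}  B2 = {0, 4, 5}  B3 = {4, 5, 6}  B4 = {2, 5, 6}  B5 = {1, 2, 5}
Tree: B1–B2, B2–B3, B3–B4, B4–B5
Each bag holds 3 vertices, so the decomposition has width 2, which upper-bounds the treewidth. Since 5–3–0–4–6–2–1–5 is a cycle in G, G is not acyclic. Forests are exactly the graphs of treewidth ≤ 1, so tw(G) ≥ 2. The upper and lower bounds meet at 2, so that is the treewidth.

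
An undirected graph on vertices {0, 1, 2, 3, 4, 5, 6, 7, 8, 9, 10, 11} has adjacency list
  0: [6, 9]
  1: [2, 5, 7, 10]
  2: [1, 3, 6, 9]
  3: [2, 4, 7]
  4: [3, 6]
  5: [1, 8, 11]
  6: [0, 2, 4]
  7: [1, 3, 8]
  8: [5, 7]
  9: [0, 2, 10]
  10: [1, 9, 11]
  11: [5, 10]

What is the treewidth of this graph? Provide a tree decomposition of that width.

Each bag holds 4 vertices, so the decomposition has width 3, which upper-bounds the treewidth. For the lower bound: the 4 vertex sets {5,8,11}, {7}, {1}, {2,3,9,10} are disjoint, each induces a connected subgraph, and every pair is joined by at least one edge of G. Contracting each set to a single vertex therefore yields K_{4} as a minor, and since treewidth is minor-monotone, tw(G) ≥ tw(K_{4}) = 3. Hence tw(G) = 3 exactly.

Treewidth 3.
One such decomposition:
Bags: B1 = {5, 7, 8, 11}  B2 = {1, 5, 7, 11}  B3 = {1, 7, 10, 11}  B4 = {1, 3, 7, 10}  B5 = {1, 2, 3, 10}  B6 = {2, 3, 9, 10}  B7 = {2, 3, 4, 9}  B8 = {2, 4, 6, 9}  B9 = {0, 4, 6, 9}
Tree: B1–B2, B2–B3, B3–B4, B4–B5, B5–B6, B6–B7, B7–B8, B8–B9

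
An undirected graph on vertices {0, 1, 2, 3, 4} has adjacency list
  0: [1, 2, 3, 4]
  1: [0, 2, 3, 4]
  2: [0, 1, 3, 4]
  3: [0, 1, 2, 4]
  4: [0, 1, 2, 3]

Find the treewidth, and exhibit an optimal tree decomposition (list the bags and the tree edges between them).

With just one bag of size 5, the width is 5 − 1 = 4, so tw(G) ≤ 4. For the lower bound, the 5 vertices {0, 1, 2, 3, 4} are pairwise adjacent, and any tree decomposition puts a clique entirely inside one bag — forcing width ≥ 4. Hence tw(G) = 4 exactly.

Treewidth 4.
Bags: B1 = {0, 1, 2, 3, 4}
Tree: (single bag)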